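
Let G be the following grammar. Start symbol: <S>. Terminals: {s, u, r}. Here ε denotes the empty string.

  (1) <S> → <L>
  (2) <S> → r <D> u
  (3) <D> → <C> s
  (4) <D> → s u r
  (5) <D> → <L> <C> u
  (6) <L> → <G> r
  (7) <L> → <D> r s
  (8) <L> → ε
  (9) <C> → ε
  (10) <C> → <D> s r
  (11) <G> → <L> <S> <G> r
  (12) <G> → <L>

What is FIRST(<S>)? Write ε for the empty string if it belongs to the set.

FIRST(<S>) = {ε, r, s, u}  (via <L>)
FIRST(<D>) = {r, s, u}  (via <C> s, <L> <C> u)
FIRST(<C>) = {ε, r, s, u}  (via <D> s r)
FIRST(<L>) = {ε, r, s, u}  (via <G> r, <D> r s)
FIRST(<G>) = {ε, r, s, u}  (via <L> <S> <G> r, <L>)

{ε, r, s, u}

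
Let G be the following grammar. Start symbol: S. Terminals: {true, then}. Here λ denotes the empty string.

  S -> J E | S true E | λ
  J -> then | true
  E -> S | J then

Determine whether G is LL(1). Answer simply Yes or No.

No

FIRST(S) = {λ, then, true}
FIRST(J) = {then, true}
FIRST(E) = {λ, then, true}
FOLLOW(S) = {$, true}
FOLLOW(J) = {$, then, true}
FOLLOW(E) = {$, true}
Cell M[E, then] receives both E -> S and E -> J then — the grammar is not LL(1).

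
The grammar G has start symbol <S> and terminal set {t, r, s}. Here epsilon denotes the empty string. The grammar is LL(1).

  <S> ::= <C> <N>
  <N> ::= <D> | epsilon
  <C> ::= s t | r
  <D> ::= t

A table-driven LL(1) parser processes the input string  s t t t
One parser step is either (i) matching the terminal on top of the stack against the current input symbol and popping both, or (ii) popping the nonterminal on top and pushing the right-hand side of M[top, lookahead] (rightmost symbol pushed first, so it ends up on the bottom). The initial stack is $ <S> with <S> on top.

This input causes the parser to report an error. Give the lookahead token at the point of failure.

step 1: stack=$ <S>  input=s t t t $  — expand <S> ::= <C> <N>
step 2: stack=$ <N> <C>  input=s t t t $  — expand <C> ::= s t
step 3: stack=$ <N> t s  input=s t t t $  — match s
step 4: stack=$ <N> t  input=t t t $  — match t
step 5: stack=$ <N>  input=t t $  — expand <N> ::= <D>
step 6: stack=$ <D>  input=t t $  — expand <D> ::= t
step 7: stack=$ t  input=t t $  — match t
step 8: stack=$  input=t $  — error: stack empty but input remains

t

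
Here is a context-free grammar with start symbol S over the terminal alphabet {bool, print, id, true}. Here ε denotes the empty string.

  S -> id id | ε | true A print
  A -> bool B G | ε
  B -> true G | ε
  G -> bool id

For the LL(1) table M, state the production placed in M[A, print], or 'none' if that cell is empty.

FIRST(S) = {ε, id, true}
FIRST(A) = {ε, bool}
FIRST(B) = {ε, true}
FIRST(G) = {bool}
FOLLOW(S) includes $ since S is the start symbol.
FOLLOW(A): in S->true A print, A is followed by print with FIRST {print}. Thus FOLLOW(A) = {print}.
For A -> bool B G: FIRST(bool B G) = {bool}, so it goes in M[A, t] for t ∈ {bool}.
For A -> ε: FIRST(ε) = {ε}, so it goes in M[A, t] for t ∈ {}; since ε ∈ FIRST, also for every t ∈ FOLLOW(A) = {print}.

A -> ε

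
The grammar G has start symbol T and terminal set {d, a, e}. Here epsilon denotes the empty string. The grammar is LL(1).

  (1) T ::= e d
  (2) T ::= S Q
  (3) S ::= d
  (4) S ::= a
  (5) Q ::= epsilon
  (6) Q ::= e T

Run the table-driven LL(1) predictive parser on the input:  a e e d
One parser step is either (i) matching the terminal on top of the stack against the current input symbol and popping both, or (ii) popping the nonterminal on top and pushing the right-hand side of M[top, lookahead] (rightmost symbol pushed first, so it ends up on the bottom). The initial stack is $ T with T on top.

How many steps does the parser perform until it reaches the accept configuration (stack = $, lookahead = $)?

     Stack  Input      Action
  1  $ T    a e e d $  expand T ::= S Q
  2  $ Q S  a e e d $  expand S ::= a
  3  $ Q a  a e e d $  match a
  4  $ Q    e e d $    expand Q ::= e T
  5  $ T e  e e d $    match e
  6  $ T    e d $      expand T ::= e d
  7  $ d e  e d $      match e
  8  $ d    d $        match d
Accept reached after 8 steps.

8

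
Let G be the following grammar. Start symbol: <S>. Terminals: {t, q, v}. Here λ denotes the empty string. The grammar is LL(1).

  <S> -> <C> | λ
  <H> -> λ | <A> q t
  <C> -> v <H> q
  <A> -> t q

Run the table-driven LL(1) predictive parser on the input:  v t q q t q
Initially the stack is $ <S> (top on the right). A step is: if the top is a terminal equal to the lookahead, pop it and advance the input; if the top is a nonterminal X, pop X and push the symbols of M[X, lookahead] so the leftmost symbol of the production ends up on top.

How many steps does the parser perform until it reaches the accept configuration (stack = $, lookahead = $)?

      Stack        Input          Action
   1  $ <S>        v t q q t q $  expand <S> -> <C>
   2  $ <C>        v t q q t q $  expand <C> -> v <H> q
   3  $ q <H> v    v t q q t q $  match v
   4  $ q <H>      t q q t q $    expand <H> -> <A> q t
   5  $ q t q <A>  t q q t q $    expand <A> -> t q
   6  $ q t q q t  t q q t q $    match t
   7  $ q t q q    q q t q $      match q
   8  $ q t q      q t q $        match q
   9  $ q t        t q $          match t
  10  $ q          q $            match q
Accept reached after 10 steps.

10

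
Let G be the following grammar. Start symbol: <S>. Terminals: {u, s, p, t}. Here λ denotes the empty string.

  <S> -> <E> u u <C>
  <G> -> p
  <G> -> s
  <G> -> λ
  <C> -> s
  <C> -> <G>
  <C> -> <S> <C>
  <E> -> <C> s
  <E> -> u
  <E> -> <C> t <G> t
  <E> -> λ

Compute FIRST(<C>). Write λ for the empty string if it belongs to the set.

FIRST(<G>): from <G>->p we get {p}; from <G>->s we get {s}; from <G>->λ we get {λ}. So FIRST(<G>) = {λ, p, s}.
FIRST(<S>): from <S>-><E> u u <C> we get {p, s, t, u}. So FIRST(<S>) = {p, s, t, u}.
FIRST(<C>): from <C>->s we get {s}; from <C>-><G> we get {λ, p, s}; from <C>-><S> <C> we get {p, s, t, u}. So FIRST(<C>) = {λ, p, s, t, u}.
FIRST(<E>): from <E>-><C> s we get {p, s, t, u}; from <E>->u we get {u}; from <E>-><C> t <G> t we get {p, s, t, u}; from <E>->λ we get {λ}. So FIRST(<E>) = {λ, p, s, t, u}.

{λ, p, s, t, u}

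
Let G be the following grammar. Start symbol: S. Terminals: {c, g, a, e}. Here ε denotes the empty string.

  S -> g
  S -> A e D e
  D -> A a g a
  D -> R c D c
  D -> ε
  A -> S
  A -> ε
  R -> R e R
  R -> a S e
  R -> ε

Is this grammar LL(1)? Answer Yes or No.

No

FIRST(S) = {e, g}
FIRST(D) = {ε, a, c, e, g}
FIRST(A) = {ε, e, g}
FIRST(R) = {ε, a, e}
FOLLOW(S) = {$, a, e}
FOLLOW(D) = {c, e}
FOLLOW(A) = {a, e}
FOLLOW(R) = {c, e}
Cell M[A, e] receives both A -> S and A -> ε — the grammar is not LL(1).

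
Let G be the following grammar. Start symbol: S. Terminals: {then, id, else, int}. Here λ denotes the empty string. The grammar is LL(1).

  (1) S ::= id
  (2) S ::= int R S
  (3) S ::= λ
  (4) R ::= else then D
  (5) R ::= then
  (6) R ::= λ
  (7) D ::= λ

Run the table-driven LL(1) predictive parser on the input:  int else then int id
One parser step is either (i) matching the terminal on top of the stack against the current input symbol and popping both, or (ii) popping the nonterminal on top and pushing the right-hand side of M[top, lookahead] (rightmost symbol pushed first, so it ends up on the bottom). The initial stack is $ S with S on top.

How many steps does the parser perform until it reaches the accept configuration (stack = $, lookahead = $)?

11

      Stack            Input                   Action
   1  $ S              int else then int id $  expand S ::= int R S
   2  $ S R int        int else then int id $  match int
   3  $ S R            else then int id $      expand R ::= else then D
   4  $ S D then else  else then int id $      match else
   5  $ S D then       then int id $           match then
   6  $ S D            int id $                expand D ::= λ
   7  $ S              int id $                expand S ::= int R S
   8  $ S R int        int id $                match int
   9  $ S R            id $                    expand R ::= λ
  10  $ S              id $                    expand S ::= id
  11  $ id             id $                    match id
Accept reached after 11 steps.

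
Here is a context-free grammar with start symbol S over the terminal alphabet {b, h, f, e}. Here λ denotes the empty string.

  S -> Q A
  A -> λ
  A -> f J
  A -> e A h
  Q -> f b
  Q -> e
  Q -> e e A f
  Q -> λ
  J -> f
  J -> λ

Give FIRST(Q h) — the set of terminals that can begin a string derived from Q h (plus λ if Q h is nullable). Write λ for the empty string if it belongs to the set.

FIRST(A) = {λ, e, f}
FIRST(Q) = {λ, e, f}
FIRST(J) = {λ, f}
FIRST(S) = {λ, e, f}  (via Q A)
FIRST(Q h): take FIRST of each symbol in turn, carrying on past any symbol whose FIRST contains λ; result {e, f, h}.

{e, f, h}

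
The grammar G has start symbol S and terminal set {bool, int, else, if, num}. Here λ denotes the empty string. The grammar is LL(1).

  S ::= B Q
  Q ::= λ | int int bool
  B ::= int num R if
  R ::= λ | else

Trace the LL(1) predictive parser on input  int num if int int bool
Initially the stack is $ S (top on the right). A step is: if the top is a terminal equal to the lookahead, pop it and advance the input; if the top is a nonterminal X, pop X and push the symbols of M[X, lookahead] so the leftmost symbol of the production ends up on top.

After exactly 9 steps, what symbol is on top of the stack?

bool

step 1: stack=$ S  input=int num if int int bool $  — expand S ::= B Q
step 2: stack=$ Q B  input=int num if int int bool $  — expand B ::= int num R if
step 3: stack=$ Q if R num int  input=int num if int int bool $  — match int
step 4: stack=$ Q if R num  input=num if int int bool $  — match num
step 5: stack=$ Q if R  input=if int int bool $  — expand R ::= λ
step 6: stack=$ Q if  input=if int int bool $  — match if
step 7: stack=$ Q  input=int int bool $  — expand Q ::= int int bool
step 8: stack=$ bool int int  input=int int bool $  — match int
step 9: stack=$ bool int  input=int bool $  — match int
Stack after step 9: $ bool (top = bool).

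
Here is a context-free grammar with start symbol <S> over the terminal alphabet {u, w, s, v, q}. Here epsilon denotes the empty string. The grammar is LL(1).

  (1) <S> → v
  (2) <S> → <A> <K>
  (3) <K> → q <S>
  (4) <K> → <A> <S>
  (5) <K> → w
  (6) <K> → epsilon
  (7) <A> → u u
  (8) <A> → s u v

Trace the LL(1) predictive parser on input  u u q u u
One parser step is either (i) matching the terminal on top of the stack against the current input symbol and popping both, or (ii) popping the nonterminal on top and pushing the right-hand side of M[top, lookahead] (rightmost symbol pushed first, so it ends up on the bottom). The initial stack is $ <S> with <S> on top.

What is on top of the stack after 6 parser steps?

     Stack      Input        Action
  1  $ <S>      u u q u u $  expand <S> → <A> <K>
  2  $ <K> <A>  u u q u u $  expand <A> → u u
  3  $ <K> u u  u u q u u $  match u
  4  $ <K> u    u q u u $    match u
  5  $ <K>      q u u $      expand <K> → q <S>
  6  $ <S> q    q u u $      match q
Stack after step 6: $ <S> (top = <S>).

<S>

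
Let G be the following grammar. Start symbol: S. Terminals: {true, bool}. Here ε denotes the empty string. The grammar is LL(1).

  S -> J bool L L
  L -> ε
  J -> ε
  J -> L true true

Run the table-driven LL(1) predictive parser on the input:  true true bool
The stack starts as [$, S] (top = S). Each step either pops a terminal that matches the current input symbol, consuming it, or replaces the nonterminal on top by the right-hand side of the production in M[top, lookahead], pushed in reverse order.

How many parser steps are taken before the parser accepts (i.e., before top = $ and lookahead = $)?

step 1: stack=$ S  input=true true bool $  — expand S -> J bool L L
step 2: stack=$ L L bool J  input=true true bool $  — expand J -> L true true
step 3: stack=$ L L bool true true L  input=true true bool $  — expand L -> ε
step 4: stack=$ L L bool true true  input=true true bool $  — match true
step 5: stack=$ L L bool true  input=true bool $  — match true
step 6: stack=$ L L bool  input=bool $  — match bool
step 7: stack=$ L L  input=$  — expand L -> ε
step 8: stack=$ L  input=$  — expand L -> ε
Accept reached after 8 steps.

8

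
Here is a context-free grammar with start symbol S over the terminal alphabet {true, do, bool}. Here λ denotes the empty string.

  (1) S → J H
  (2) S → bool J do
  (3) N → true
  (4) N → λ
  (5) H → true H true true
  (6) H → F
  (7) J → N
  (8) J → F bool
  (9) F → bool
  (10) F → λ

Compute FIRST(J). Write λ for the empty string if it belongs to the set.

{λ, bool, true}

FIRST(N): from N→true we get {true}; from N→λ we get {λ}. So FIRST(N) = {λ, true}.
FIRST(F): from F→bool we get {bool}; from F→λ we get {λ}. So FIRST(F) = {λ, bool}.
FIRST(H): from H→true H true true we get {true}; from H→F we get {λ, bool}. So FIRST(H) = {λ, bool, true}.
FIRST(J): from J→N we get {λ, true}; from J→F bool we get {bool}. So FIRST(J) = {λ, bool, true}.
FIRST(S): from S→J H we get {λ, bool, true}; from S→bool J do we get {bool}. So FIRST(S) = {λ, bool, true}.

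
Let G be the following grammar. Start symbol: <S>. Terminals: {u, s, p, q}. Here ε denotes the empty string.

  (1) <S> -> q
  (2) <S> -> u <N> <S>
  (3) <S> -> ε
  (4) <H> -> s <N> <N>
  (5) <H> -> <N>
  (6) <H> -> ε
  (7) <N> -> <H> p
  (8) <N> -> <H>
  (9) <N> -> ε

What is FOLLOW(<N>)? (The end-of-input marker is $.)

{$, p, q, s, u}

FIRST(<S>) = {ε, q, u}
FIRST(<H>) = {ε, p, s}  (via <N>)
FIRST(<N>) = {ε, p, s}  (via <H> p, <H>)
FOLLOW(<S>) includes $ since <S> is the start symbol.
FOLLOW(<S>): in <S>->u <N> <S>, the suffix after <S> is empty (adds nothing new). Thus FOLLOW(<S>) = {$}.
FOLLOW(<H>): in <N>-><H> p, <H> is followed by p with FIRST {p}; in <N>-><H>, the suffix after <H> is empty, so FOLLOW(<H>) ⊇ FOLLOW(<N>) = {$, p, q, s, u}. Thus FOLLOW(<H>) = {$, p, q, s, u}.
FOLLOW(<N>): in <S>->u <N> <S>, <N> is followed by <S> with FIRST {ε, q, u}; in <S>->u <N> <S>, the suffix after <N> is nullable, so FOLLOW(<N>) ⊇ FOLLOW(<S>) = {$}; in <H>->s <N> <N> (occurrence 1), <N> is followed by <N> with FIRST {ε, p, s}; in <H>->s <N> <N> (occurrence 1), the suffix after <N> is nullable, so FOLLOW(<N>) ⊇ FOLLOW(<H>) = {$, p, q, s, u}; in <H>->s <N> <N> (occurrence 2), the suffix after <N> is empty, so FOLLOW(<N>) ⊇ FOLLOW(<H>) = {$, p, q, s, u}; in <H>-><N>, the suffix after <N> is empty, so FOLLOW(<N>) ⊇ FOLLOW(<H>) = {$, p, q, s, u}. Thus FOLLOW(<N>) = {$, p, q, s, u}.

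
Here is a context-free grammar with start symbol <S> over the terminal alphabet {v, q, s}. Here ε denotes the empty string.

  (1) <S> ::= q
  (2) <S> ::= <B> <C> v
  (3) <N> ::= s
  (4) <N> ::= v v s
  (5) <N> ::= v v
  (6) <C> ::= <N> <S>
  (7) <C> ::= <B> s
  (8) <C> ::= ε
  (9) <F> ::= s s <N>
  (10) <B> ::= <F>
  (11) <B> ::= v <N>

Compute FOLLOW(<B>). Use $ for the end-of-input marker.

{s, v}

FIRST(<N>) = {s, v}
FIRST(<F>) = {s}
FIRST(<B>) = {s, v}  (via <F>)
FIRST(<S>) = {q, s, v}  (via <B> <C> v)
FIRST(<C>) = {ε, s, v}  (via <N> <S>, <B> s)
FOLLOW(<S>) includes $ since <S> is the start symbol.
FOLLOW(<C>): in <S>::=<B> <C> v, <C> is followed by v with FIRST {v}. Thus FOLLOW(<C>) = {v}.
FOLLOW(<S>): in <C>::=<N> <S>, the suffix after <S> is empty, so FOLLOW(<S>) ⊇ FOLLOW(<C>) = {v}. Thus FOLLOW(<S>) = {$, v}.
FOLLOW(<B>): in <S>::=<B> <C> v, <B> is followed by <C> v with FIRST {s, v}; in <C>::=<B> s, <B> is followed by s with FIRST {s}. Thus FOLLOW(<B>) = {s, v}.
FOLLOW(<F>): in <B>::=<F>, the suffix after <F> is empty, so FOLLOW(<F>) ⊇ FOLLOW(<B>) = {s, v}. Thus FOLLOW(<F>) = {s, v}.
FOLLOW(<N>): in <C>::=<N> <S>, <N> is followed by <S> with FIRST {q, s, v}; in <F>::=s s <N>, the suffix after <N> is empty, so FOLLOW(<N>) ⊇ FOLLOW(<F>) = {s, v}; in <B>::=v <N>, the suffix after <N> is empty, so FOLLOW(<N>) ⊇ FOLLOW(<B>) = {s, v}. Thus FOLLOW(<N>) = {q, s, v}.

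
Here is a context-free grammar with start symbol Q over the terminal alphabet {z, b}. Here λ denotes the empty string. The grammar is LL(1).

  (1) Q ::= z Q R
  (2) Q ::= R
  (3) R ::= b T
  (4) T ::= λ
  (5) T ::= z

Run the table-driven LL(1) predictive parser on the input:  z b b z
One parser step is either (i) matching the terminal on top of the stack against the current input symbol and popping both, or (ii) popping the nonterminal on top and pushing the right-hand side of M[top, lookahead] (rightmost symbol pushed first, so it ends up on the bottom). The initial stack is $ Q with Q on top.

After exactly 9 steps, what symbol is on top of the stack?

step 1: stack=$ Q  input=z b b z $  — expand Q ::= z Q R
step 2: stack=$ R Q z  input=z b b z $  — match z
step 3: stack=$ R Q  input=b b z $  — expand Q ::= R
step 4: stack=$ R R  input=b b z $  — expand R ::= b T
step 5: stack=$ R T b  input=b b z $  — match b
step 6: stack=$ R T  input=b z $  — expand T ::= λ
step 7: stack=$ R  input=b z $  — expand R ::= b T
step 8: stack=$ T b  input=b z $  — match b
step 9: stack=$ T  input=z $  — expand T ::= z
Stack after step 9: $ z (top = z).

z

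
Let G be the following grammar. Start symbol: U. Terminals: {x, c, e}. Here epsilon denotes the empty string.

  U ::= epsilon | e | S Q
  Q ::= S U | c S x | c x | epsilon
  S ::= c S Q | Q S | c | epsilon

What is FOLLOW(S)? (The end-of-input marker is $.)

FIRST(U): from U::=epsilon we get {epsilon}; from U::=e we get {e}; from U::=S Q we get {epsilon, c, e}. So FIRST(U) = {epsilon, c, e}.
FIRST(Q): from Q::=S U we get {epsilon, c, e}; from Q::=c S x we get {c}; from Q::=c x we get {c}; from Q::=epsilon we get {epsilon}. So FIRST(Q) = {epsilon, c, e}.
FIRST(S): from S::=c S Q we get {c}; from S::=Q S we get {epsilon, c, e}; from S::=c we get {c}; from S::=epsilon we get {epsilon}. So FIRST(S) = {epsilon, c, e}.
FOLLOW(U) includes $ since U is the start symbol.
FOLLOW(U): in Q::=S U, the suffix after U is empty, so FOLLOW(U) ⊇ FOLLOW(Q) = {$, c, e, x}. Thus FOLLOW(U) = {$, c, e, x}.
FOLLOW(Q): in U::=S Q, the suffix after Q is empty, so FOLLOW(Q) ⊇ FOLLOW(U) = {$, c, e, x}; in S::=c S Q, the suffix after Q is empty, so FOLLOW(Q) ⊇ FOLLOW(S) = {$, c, e, x}; in S::=Q S, Q is followed by S with FIRST {epsilon, c, e}; in S::=Q S, the suffix after Q is nullable, so FOLLOW(Q) ⊇ FOLLOW(S) = {$, c, e, x}. Thus FOLLOW(Q) = {$, c, e, x}.
FOLLOW(S): in U::=S Q, S is followed by Q with FIRST {epsilon, c, e}; in U::=S Q, the suffix after S is nullable, so FOLLOW(S) ⊇ FOLLOW(U) = {$, c, e, x}; in Q::=S U, S is followed by U with FIRST {epsilon, c, e}; in Q::=S U, the suffix after S is nullable, so FOLLOW(S) ⊇ FOLLOW(Q) = {$, c, e, x}; in Q::=c S x, S is followed by x with FIRST {x}; in S::=c S Q, S is followed by Q with FIRST {epsilon, c, e}; in S::=c S Q, the suffix after S is nullable (adds nothing new); in S::=Q S, the suffix after S is empty (adds nothing new). Thus FOLLOW(S) = {$, c, e, x}.

{$, c, e, x}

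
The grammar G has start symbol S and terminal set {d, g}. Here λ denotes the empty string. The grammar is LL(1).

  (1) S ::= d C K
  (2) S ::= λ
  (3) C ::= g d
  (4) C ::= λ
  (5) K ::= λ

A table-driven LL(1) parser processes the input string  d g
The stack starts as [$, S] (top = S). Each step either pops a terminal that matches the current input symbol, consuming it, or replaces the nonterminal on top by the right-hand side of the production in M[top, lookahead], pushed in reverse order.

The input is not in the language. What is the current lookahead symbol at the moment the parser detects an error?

$

     Stack    Input  Action
  1  $ S      d g $  expand S ::= d C K
  2  $ K C d  d g $  match d
  3  $ K C    g $    expand C ::= g d
  4  $ K d g  g $    match g
  5  $ K d    $      error: top is terminal d but lookahead is $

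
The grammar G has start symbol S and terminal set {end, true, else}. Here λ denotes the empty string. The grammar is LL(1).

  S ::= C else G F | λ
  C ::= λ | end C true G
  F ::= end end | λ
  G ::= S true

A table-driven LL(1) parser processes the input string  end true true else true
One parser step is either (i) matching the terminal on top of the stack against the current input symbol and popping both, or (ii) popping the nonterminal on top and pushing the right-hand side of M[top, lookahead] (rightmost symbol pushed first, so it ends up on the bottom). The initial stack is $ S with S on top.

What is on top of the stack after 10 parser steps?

      Stack                    Input                      Action
   1  $ S                      end true true else true $  expand S ::= C else G F
   2  $ F G else C             end true true else true $  expand C ::= end C true G
   3  $ F G else G true C end  end true true else true $  match end
   4  $ F G else G true C      true true else true $      expand C ::= λ
   5  $ F G else G true        true true else true $      match true
   6  $ F G else G             true else true $           expand G ::= S true
   7  $ F G else true S        true else true $           expand S ::= λ
   8  $ F G else true          true else true $           match true
   9  $ F G else               else true $                match else
  10  $ F G                    true $                     expand G ::= S true
Stack after step 10: $ F true S (top = S).

S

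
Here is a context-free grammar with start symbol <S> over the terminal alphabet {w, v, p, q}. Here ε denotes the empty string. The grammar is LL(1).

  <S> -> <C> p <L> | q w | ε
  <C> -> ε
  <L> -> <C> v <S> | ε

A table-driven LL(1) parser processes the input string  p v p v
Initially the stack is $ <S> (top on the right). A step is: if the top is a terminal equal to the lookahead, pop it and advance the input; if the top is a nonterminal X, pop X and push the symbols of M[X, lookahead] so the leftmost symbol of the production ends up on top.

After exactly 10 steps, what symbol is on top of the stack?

      Stack        Input      Action
   1  $ <S>        p v p v $  expand <S> -> <C> p <L>
   2  $ <L> p <C>  p v p v $  expand <C> -> ε
   3  $ <L> p      p v p v $  match p
   4  $ <L>        v p v $    expand <L> -> <C> v <S>
   5  $ <S> v <C>  v p v $    expand <C> -> ε
   6  $ <S> v      v p v $    match v
   7  $ <S>        p v $      expand <S> -> <C> p <L>
   8  $ <L> p <C>  p v $      expand <C> -> ε
   9  $ <L> p      p v $      match p
  10  $ <L>        v $        expand <L> -> <C> v <S>
Stack after step 10: $ <S> v <C> (top = <C>).

<C>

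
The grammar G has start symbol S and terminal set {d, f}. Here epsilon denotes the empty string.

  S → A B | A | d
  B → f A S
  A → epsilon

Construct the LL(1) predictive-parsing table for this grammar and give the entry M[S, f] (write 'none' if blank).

S → A B

FIRST(B) = {f}
FIRST(A) = {epsilon}
FIRST(S) = {epsilon, d, f}  (via A B, A)
FOLLOW(S) includes $ since S is the start symbol.
FOLLOW(S): in B→f A S, the suffix after S is empty, so FOLLOW(S) ⊇ FOLLOW(B) = {$}. Thus FOLLOW(S) = {$}.
FOLLOW(B): in S→A B, the suffix after B is empty, so FOLLOW(B) ⊇ FOLLOW(S) = {$}. Thus FOLLOW(B) = {$}.
For S → A B: FIRST(A B) = {f}, so it goes in M[S, t] for t ∈ {f}.
For S → A: FIRST(A) = {epsilon}, so it goes in M[S, t] for t ∈ {}; since epsilon ∈ FIRST, also for every t ∈ FOLLOW(S) = {$}.
For S → d: FIRST(d) = {d}, so it goes in M[S, t] for t ∈ {d}.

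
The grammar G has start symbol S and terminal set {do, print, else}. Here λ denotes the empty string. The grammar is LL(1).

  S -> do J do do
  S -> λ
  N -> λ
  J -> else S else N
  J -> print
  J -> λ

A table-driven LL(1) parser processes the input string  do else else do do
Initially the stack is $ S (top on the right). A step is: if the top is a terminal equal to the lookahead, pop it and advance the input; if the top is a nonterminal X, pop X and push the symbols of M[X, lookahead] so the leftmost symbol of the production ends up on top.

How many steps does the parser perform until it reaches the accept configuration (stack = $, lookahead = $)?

step 1: stack=$ S  input=do else else do do $  — expand S -> do J do do
step 2: stack=$ do do J do  input=do else else do do $  — match do
step 3: stack=$ do do J  input=else else do do $  — expand J -> else S else N
step 4: stack=$ do do N else S else  input=else else do do $  — match else
step 5: stack=$ do do N else S  input=else do do $  — expand S -> λ
step 6: stack=$ do do N else  input=else do do $  — match else
step 7: stack=$ do do N  input=do do $  — expand N -> λ
step 8: stack=$ do do  input=do do $  — match do
step 9: stack=$ do  input=do $  — match do
Accept reached after 9 steps.

9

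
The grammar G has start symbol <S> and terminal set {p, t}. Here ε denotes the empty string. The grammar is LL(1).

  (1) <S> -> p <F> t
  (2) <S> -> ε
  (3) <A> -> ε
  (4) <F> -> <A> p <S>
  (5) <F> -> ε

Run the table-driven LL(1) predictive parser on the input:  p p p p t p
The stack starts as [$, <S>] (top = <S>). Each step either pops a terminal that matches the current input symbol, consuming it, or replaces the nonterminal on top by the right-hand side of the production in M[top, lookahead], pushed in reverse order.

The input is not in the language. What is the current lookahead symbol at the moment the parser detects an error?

step 1: stack=$ <S>  input=p p p p t p $  — expand <S> -> p <F> t
step 2: stack=$ t <F> p  input=p p p p t p $  — match p
step 3: stack=$ t <F>  input=p p p t p $  — expand <F> -> <A> p <S>
step 4: stack=$ t <S> p <A>  input=p p p t p $  — expand <A> -> ε
step 5: stack=$ t <S> p  input=p p p t p $  — match p
step 6: stack=$ t <S>  input=p p t p $  — expand <S> -> p <F> t
step 7: stack=$ t t <F> p  input=p p t p $  — match p
step 8: stack=$ t t <F>  input=p t p $  — expand <F> -> <A> p <S>
step 9: stack=$ t t <S> p <A>  input=p t p $  — expand <A> -> ε
step 10: stack=$ t t <S> p  input=p t p $  — match p
step 11: stack=$ t t <S>  input=t p $  — expand <S> -> ε
step 12: stack=$ t t  input=t p $  — match t
step 13: stack=$ t  input=p $  — error: top is terminal t but lookahead is p

p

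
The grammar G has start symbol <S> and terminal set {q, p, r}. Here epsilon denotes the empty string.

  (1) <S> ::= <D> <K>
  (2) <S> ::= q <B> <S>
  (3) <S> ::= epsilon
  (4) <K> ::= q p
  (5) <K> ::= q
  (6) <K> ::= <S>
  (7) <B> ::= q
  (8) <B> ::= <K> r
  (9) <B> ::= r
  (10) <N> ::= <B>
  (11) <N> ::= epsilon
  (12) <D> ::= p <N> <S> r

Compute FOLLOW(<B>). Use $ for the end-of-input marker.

FIRST(<D>) = {p}
FIRST(<S>) = {epsilon, p, q}  (via <D> <K>)
FIRST(<K>) = {epsilon, p, q}  (via <S>)
FIRST(<B>) = {p, q, r}  (via <K> r)
FIRST(<N>) = {epsilon, p, q, r}  (via <B>)
FOLLOW(<S>) includes $ since <S> is the start symbol.
FOLLOW(<N>): in <D>::=p <N> <S> r, <N> is followed by <S> r with FIRST {p, q, r}. Thus FOLLOW(<N>) = {p, q, r}.
FOLLOW(<S>): in <S>::=q <B> <S>, the suffix after <S> is empty (adds nothing new); in <K>::=<S>, the suffix after <S> is empty, so FOLLOW(<S>) ⊇ FOLLOW(<K>) = {$, r}; in <D>::=p <N> <S> r, <S> is followed by r with FIRST {r}. Thus FOLLOW(<S>) = {$, r}.
FOLLOW(<K>): in <S>::=<D> <K>, the suffix after <K> is empty, so FOLLOW(<K>) ⊇ FOLLOW(<S>) = {$, r}; in <B>::=<K> r, <K> is followed by r with FIRST {r}. Thus FOLLOW(<K>) = {$, r}.
FOLLOW(<B>): in <S>::=q <B> <S>, <B> is followed by <S> with FIRST {epsilon, p, q}; in <S>::=q <B> <S>, the suffix after <B> is nullable, so FOLLOW(<B>) ⊇ FOLLOW(<S>) = {$, r}; in <N>::=<B>, the suffix after <B> is empty, so FOLLOW(<B>) ⊇ FOLLOW(<N>) = {p, q, r}. Thus FOLLOW(<B>) = {$, p, q, r}.
FOLLOW(<D>): in <S>::=<D> <K>, <D> is followed by <K> with FIRST {epsilon, p, q}; in <S>::=<D> <K>, the suffix after <D> is nullable, so FOLLOW(<D>) ⊇ FOLLOW(<S>) = {$, r}. Thus FOLLOW(<D>) = {$, p, q, r}.

{$, p, q, r}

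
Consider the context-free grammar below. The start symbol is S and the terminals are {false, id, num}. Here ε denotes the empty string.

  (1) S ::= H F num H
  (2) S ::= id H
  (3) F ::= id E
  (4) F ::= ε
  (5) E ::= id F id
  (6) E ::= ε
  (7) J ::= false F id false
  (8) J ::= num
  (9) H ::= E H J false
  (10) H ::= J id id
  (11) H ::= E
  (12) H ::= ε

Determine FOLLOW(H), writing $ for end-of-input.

FIRST(F) = {ε, id}
FIRST(E) = {ε, id}
FIRST(J) = {false, num}
FIRST(H) = {ε, false, id, num}  (via E H J false, J id id, E)
FIRST(S) = {false, id, num}  (via H F num H)
FOLLOW(S) includes $ since S is the start symbol.
FOLLOW(S): S appears on no right-hand side. Thus FOLLOW(S) = {$}.
FOLLOW(F): in S::=H F num H, F is followed by num H with FIRST {num}; in E::=id F id, F is followed by id with FIRST {id}; in J::=false F id false, F is followed by id false with FIRST {id}. Thus FOLLOW(F) = {id, num}.
FOLLOW(J): in H::=E H J false, J is followed by false with FIRST {false}; in H::=J id id, J is followed by id id with FIRST {id}. Thus FOLLOW(J) = {false, id}.
FOLLOW(H): in S::=H F num H (occurrence 1), H is followed by F num H with FIRST {id, num}; in S::=H F num H (occurrence 2), the suffix after H is empty, so FOLLOW(H) ⊇ FOLLOW(S) = {$}; in S::=id H, the suffix after H is empty, so FOLLOW(H) ⊇ FOLLOW(S) = {$}; in H::=E H J false, H is followed by J false with FIRST {false, num}. Thus FOLLOW(H) = {$, false, id, num}.
FOLLOW(E): in F::=id E, the suffix after E is empty, so FOLLOW(E) ⊇ FOLLOW(F) = {id, num}; in H::=E H J false, E is followed by H J false with FIRST {false, id, num}; in H::=E, the suffix after E is empty, so FOLLOW(E) ⊇ FOLLOW(H) = {$, false, id, num}. Thus FOLLOW(E) = {$, false, id, num}.

{$, false, id, num}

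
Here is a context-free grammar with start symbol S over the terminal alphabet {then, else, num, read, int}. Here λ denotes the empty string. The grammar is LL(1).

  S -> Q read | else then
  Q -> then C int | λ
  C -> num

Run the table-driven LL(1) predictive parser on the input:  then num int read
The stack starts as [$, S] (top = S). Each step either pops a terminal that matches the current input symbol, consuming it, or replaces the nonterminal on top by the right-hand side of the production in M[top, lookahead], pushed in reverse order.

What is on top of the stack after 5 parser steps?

step 1: stack=$ S  input=then num int read $  — expand S -> Q read
step 2: stack=$ read Q  input=then num int read $  — expand Q -> then C int
step 3: stack=$ read int C then  input=then num int read $  — match then
step 4: stack=$ read int C  input=num int read $  — expand C -> num
step 5: stack=$ read int num  input=num int read $  — match num
Stack after step 5: $ read int (top = int).

int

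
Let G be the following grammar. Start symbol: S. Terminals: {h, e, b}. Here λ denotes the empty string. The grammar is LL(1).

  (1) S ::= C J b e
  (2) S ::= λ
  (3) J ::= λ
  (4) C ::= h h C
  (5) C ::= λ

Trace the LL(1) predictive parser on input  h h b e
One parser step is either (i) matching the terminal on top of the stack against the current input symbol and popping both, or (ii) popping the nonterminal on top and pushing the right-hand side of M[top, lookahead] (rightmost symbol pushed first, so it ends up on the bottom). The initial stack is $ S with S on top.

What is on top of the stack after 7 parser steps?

e

step 1: stack=$ S  input=h h b e $  — expand S ::= C J b e
step 2: stack=$ e b J C  input=h h b e $  — expand C ::= h h C
step 3: stack=$ e b J C h h  input=h h b e $  — match h
step 4: stack=$ e b J C h  input=h b e $  — match h
step 5: stack=$ e b J C  input=b e $  — expand C ::= λ
step 6: stack=$ e b J  input=b e $  — expand J ::= λ
step 7: stack=$ e b  input=b e $  — match b
Stack after step 7: $ e (top = e).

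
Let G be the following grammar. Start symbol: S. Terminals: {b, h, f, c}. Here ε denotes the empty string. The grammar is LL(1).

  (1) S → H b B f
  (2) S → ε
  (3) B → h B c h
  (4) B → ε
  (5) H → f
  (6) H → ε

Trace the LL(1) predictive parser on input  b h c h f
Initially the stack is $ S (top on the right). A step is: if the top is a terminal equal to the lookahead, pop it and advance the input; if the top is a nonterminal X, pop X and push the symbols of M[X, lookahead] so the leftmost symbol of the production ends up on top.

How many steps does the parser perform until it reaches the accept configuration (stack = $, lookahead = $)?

step 1: stack=$ S  input=b h c h f $  — expand S → H b B f
step 2: stack=$ f B b H  input=b h c h f $  — expand H → ε
step 3: stack=$ f B b  input=b h c h f $  — match b
step 4: stack=$ f B  input=h c h f $  — expand B → h B c h
step 5: stack=$ f h c B h  input=h c h f $  — match h
step 6: stack=$ f h c B  input=c h f $  — expand B → ε
step 7: stack=$ f h c  input=c h f $  — match c
step 8: stack=$ f h  input=h f $  — match h
step 9: stack=$ f  input=f $  — match f
Accept reached after 9 steps.

9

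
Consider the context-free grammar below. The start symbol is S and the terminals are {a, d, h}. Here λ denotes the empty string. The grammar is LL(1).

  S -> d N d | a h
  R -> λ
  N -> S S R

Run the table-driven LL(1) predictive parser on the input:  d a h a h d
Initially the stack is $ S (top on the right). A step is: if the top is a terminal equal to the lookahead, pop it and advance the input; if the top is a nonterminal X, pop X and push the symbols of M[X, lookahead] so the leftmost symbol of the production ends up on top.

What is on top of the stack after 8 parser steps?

h

     Stack        Input          Action
  1  $ S          d a h a h d $  expand S -> d N d
  2  $ d N d      d a h a h d $  match d
  3  $ d N        a h a h d $    expand N -> S S R
  4  $ d R S S    a h a h d $    expand S -> a h
  5  $ d R S h a  a h a h d $    match a
  6  $ d R S h    h a h d $      match h
  7  $ d R S      a h d $        expand S -> a h
  8  $ d R h a    a h d $        match a
Stack after step 8: $ d R h (top = h).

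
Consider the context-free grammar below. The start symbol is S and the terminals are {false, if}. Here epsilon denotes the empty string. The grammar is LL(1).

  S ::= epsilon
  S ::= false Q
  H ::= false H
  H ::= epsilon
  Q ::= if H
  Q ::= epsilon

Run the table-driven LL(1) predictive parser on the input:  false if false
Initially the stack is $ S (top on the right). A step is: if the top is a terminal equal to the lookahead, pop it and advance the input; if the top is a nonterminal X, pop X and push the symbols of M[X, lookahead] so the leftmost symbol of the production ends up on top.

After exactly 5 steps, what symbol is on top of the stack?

step 1: stack=$ S  input=false if false $  — expand S ::= false Q
step 2: stack=$ Q false  input=false if false $  — match false
step 3: stack=$ Q  input=if false $  — expand Q ::= if H
step 4: stack=$ H if  input=if false $  — match if
step 5: stack=$ H  input=false $  — expand H ::= false H
Stack after step 5: $ H false (top = false).

false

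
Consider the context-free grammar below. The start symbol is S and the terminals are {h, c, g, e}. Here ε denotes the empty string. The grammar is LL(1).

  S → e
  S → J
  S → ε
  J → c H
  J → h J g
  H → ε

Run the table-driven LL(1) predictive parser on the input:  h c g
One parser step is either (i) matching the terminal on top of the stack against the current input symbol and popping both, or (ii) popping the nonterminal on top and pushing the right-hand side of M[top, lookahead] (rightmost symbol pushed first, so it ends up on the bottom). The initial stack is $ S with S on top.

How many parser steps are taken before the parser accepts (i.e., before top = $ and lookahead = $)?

     Stack    Input    Action
  1  $ S      h c g $  expand S → J
  2  $ J      h c g $  expand J → h J g
  3  $ g J h  h c g $  match h
  4  $ g J    c g $    expand J → c H
  5  $ g H c  c g $    match c
  6  $ g H    g $      expand H → ε
  7  $ g      g $      match g
Accept reached after 7 steps.

7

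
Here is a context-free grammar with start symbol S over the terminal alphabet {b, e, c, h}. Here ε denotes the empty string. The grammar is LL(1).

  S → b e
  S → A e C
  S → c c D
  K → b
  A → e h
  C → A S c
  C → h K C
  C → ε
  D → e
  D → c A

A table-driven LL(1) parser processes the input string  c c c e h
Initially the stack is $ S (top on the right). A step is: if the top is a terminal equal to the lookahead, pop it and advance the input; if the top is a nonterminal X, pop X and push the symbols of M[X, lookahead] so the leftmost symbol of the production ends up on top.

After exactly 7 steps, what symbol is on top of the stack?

     Stack    Input        Action
  1  $ S      c c c e h $  expand S → c c D
  2  $ D c c  c c c e h $  match c
  3  $ D c    c c e h $    match c
  4  $ D      c e h $      expand D → c A
  5  $ A c    c e h $      match c
  6  $ A      e h $        expand A → e h
  7  $ h e    e h $        match e
Stack after step 7: $ h (top = h).

h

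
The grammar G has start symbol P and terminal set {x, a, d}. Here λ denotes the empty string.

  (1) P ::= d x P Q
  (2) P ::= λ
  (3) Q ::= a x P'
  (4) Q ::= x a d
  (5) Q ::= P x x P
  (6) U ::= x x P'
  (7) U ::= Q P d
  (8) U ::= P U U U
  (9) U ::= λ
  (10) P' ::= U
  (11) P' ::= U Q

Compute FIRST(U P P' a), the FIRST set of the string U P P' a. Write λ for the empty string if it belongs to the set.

{a, d, x}

FIRST(P) = {λ, d}
FIRST(Q) = {a, d, x}  (via P x x P)
FIRST(U) = {λ, a, d, x}  (via Q P d, P U U U)
FIRST(P') = {λ, a, d, x}  (via U, U Q)
FIRST(U P P' a): take FIRST of each symbol in turn, carrying on past any symbol whose FIRST contains λ; result {a, d, x}.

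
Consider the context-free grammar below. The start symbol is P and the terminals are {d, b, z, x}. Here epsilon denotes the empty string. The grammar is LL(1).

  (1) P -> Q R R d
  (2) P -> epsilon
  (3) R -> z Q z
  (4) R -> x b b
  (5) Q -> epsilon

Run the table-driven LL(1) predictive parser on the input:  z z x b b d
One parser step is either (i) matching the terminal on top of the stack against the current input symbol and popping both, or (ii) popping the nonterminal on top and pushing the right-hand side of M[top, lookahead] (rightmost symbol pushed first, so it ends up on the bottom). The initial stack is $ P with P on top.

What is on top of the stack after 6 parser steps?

step 1: stack=$ P  input=z z x b b d $  — expand P -> Q R R d
step 2: stack=$ d R R Q  input=z z x b b d $  — expand Q -> epsilon
step 3: stack=$ d R R  input=z z x b b d $  — expand R -> z Q z
step 4: stack=$ d R z Q z  input=z z x b b d $  — match z
step 5: stack=$ d R z Q  input=z x b b d $  — expand Q -> epsilon
step 6: stack=$ d R z  input=z x b b d $  — match z
Stack after step 6: $ d R (top = R).

R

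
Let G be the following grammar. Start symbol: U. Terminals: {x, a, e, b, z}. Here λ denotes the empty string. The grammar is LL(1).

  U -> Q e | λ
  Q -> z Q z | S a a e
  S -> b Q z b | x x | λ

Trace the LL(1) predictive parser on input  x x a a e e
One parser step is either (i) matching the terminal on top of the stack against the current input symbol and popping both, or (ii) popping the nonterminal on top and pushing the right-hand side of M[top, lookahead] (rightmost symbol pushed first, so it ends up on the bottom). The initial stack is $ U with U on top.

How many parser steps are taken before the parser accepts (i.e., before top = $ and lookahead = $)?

9

     Stack          Input          Action
  1  $ U            x x a a e e $  expand U -> Q e
  2  $ e Q          x x a a e e $  expand Q -> S a a e
  3  $ e e a a S    x x a a e e $  expand S -> x x
  4  $ e e a a x x  x x a a e e $  match x
  5  $ e e a a x    x a a e e $    match x
  6  $ e e a a      a a e e $      match a
  7  $ e e a        a e e $        match a
  8  $ e e          e e $          match e
  9  $ e            e $            match e
Accept reached after 9 steps.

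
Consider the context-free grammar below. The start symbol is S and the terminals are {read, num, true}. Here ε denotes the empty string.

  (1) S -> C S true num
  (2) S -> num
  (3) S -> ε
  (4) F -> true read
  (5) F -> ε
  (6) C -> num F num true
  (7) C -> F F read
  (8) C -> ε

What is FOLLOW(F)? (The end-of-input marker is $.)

FIRST(F) = {ε, true}
FIRST(C) = {ε, num, read, true}  (via F F read)
FIRST(S) = {ε, num, read, true}  (via C S true num)
FOLLOW(S) includes $ since S is the start symbol.
FOLLOW(S): in S->C S true num, S is followed by true num with FIRST {true}. Thus FOLLOW(S) = {$, true}.
FOLLOW(F): in C->num F num true, F is followed by num true with FIRST {num}; in C->F F read (occurrence 1), F is followed by F read with FIRST {read, true}; in C->F F read (occurrence 2), F is followed by read with FIRST {read}. Thus FOLLOW(F) = {num, read, true}.
FOLLOW(C): in S->C S true num, C is followed by S true num with FIRST {num, read, true}. Thus FOLLOW(C) = {num, read, true}.

{num, read, true}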